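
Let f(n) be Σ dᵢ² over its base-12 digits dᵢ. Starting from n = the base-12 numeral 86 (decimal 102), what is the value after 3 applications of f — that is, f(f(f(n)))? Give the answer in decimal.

100

102 = (8,6)_12 → 8² + 6² = 100
100 = (8,4)_12 → 8² + 4² = 80
80 = (6,8)_12 → 6² + 8² = 100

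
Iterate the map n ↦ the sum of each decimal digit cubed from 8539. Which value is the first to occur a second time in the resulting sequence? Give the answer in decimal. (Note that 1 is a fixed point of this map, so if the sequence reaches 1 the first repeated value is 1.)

8539 → 8³ + 5³ + 3³ + 9³ = 1393
1393 → 1³ + 3³ + 9³ + 3³ = 784
784 → 7³ + 8³ + 4³ = 919
919 → 9³ + 1³ + 9³ = 1459
1459 → 1³ + 4³ + 5³ + 9³ = 919  — 919 already appeared earlier.

919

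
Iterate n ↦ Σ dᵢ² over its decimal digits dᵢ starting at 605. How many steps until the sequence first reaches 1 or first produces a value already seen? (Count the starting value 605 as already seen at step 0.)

10

605 → 6² + 0² + 5² = 36 + 0 + 25 = 61
61 → 6² + 1² = 36 + 1 = 37
37 → 3² + 7² = 9 + 49 = 58
58 → 5² + 8² = 25 + 64 = 89
89 → 8² + 9² = 64 + 81 = 145
145 → 1² + 4² + 5² = 1 + 16 + 25 = 42
42 → 4² + 2² = 16 + 4 = 20
20 → 2² + 0² = 4 + 0 = 4
4 → 4² = 16
16 → 1² + 6² = 1 + 36 = 37  — 37 repeats.
That took 10 steps.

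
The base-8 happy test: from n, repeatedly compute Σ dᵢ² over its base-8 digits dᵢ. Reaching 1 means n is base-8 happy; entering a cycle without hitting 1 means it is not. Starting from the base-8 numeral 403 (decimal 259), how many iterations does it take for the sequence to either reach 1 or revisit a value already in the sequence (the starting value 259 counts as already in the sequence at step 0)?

4

259 = (4,0,3)_8 → 4² + 0² + 3² = 16 + 0 + 9 = 25
25 = (3,1)_8 → 3² + 1² = 9 + 1 = 10
10 = (1,2)_8 → 1² + 2² = 1 + 4 = 5
5 = (5)_8 → 5² = 25  — 25 repeats.
That took 4 steps.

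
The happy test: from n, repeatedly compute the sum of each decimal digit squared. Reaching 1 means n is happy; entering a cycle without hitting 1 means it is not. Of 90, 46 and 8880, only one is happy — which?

8880

90: 90 → 81 → 65 → 61 → 37 → 58 → 89 → 145 → 42 → 20 → 4 → 16 → 37  — repeats 37 (not happy)
46: 46 → 52 → 29 → 85 → 89 → 145 → 42 → 20 → 4 → 16 → 37 → 58 → 89  — repeats 89 (not happy)
8880: 8880 → 192 → 86 → 100 → 1  — reaches 1 (happy)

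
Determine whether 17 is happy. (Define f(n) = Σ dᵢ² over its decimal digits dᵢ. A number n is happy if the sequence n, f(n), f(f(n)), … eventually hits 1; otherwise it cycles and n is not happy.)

17 → 1² + 7² = 50
50 → 5² + 0² = 25
25 → 2² + 5² = 29
29 → 2² + 9² = 85
85 → 8² + 5² = 89
89 → 8² + 9² = 145
145 → 1² + 4² + 5² = 42
42 → 4² + 2² = 20
20 → 2² + 0² = 4
4 → 4² = 16
16 → 1² + 6² = 37
37 → 3² + 7² = 58
58 → 5² + 8² = 89  — 89 already seen; the sequence cycles without reaching 1.

not happy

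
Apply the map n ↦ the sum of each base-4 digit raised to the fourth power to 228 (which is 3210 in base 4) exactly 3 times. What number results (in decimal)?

17

228 = (3,2,1,0)_4 → 3⁴ + 2⁴ + 1⁴ + 0⁴ = 98
98 = (1,2,0,2)_4 → 1⁴ + 2⁴ + 0⁴ + 2⁴ = 33
33 = (2,0,1)_4 → 2⁴ + 0⁴ + 1⁴ = 17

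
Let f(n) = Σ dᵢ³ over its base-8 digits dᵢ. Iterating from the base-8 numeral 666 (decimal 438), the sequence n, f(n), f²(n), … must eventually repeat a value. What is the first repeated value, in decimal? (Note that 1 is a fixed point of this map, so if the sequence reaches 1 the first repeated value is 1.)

1

438 = (6,6,6)_8 → 6³ + 6³ + 6³ = 216 + 216 + 216 = 648
648 = (1,2,1,0)_8 → 1³ + 2³ + 1³ + 0³ = 1 + 8 + 1 + 0 = 10
10 = (1,2)_8 → 1³ + 2³ = 1 + 8 = 9
9 = (1,1)_8 → 1³ + 1³ = 1 + 1 = 2
2 = (2)_8 → 2³ = 8
8 = (1,0)_8 → 1³ + 0³ = 1 + 0 = 1  — reached the fixed point 1.
1 → 1, so 1 is the first repeated value.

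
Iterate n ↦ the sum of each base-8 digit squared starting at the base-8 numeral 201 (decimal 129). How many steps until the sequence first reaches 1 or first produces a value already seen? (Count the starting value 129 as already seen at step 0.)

129 = (2,0,1)_8 → 2² + 0² + 1² = 4 + 0 + 1 = 5
5 = (5)_8 → 5² = 25
25 = (3,1)_8 → 3² + 1² = 9 + 1 = 10
10 = (1,2)_8 → 1² + 2² = 1 + 4 = 5  — 5 repeats.
That took 4 steps.

4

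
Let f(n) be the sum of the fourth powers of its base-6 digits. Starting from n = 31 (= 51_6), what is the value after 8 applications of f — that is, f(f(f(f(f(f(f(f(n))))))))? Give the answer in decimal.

31 = (5,1)_6 → 5⁴ + 1⁴ = 625 + 1 = 626
626 = (2,5,2,2)_6 → 2⁴ + 5⁴ + 2⁴ + 2⁴ = 16 + 625 + 16 + 16 = 673
673 = (3,0,4,1)_6 → 3⁴ + 0⁴ + 4⁴ + 1⁴ = 81 + 0 + 256 + 1 = 338
338 = (1,3,2,2)_6 → 1⁴ + 3⁴ + 2⁴ + 2⁴ = 1 + 81 + 16 + 16 = 114
114 = (3,1,0)_6 → 3⁴ + 1⁴ + 0⁴ = 81 + 1 + 0 = 82
82 = (2,1,4)_6 → 2⁴ + 1⁴ + 4⁴ = 16 + 1 + 256 = 273
273 = (1,1,3,3)_6 → 1⁴ + 1⁴ + 3⁴ + 3⁴ = 1 + 1 + 81 + 81 = 164
164 = (4,3,2)_6 → 4⁴ + 3⁴ + 2⁴ = 256 + 81 + 16 = 353

353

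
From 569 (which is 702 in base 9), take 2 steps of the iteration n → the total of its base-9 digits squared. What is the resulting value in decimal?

569 = (7,0,2)_9 → 7² + 0² + 2² = 53
53 = (5,8)_9 → 5² + 8² = 89

89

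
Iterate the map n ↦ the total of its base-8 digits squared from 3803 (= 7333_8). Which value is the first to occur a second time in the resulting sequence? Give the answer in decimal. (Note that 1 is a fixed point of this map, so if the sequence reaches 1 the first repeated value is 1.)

3803 = (7,3,3,3)_8 → 7² + 3² + 3² + 3² = 49 + 9 + 9 + 9 = 76
76 = (1,1,4)_8 → 1² + 1² + 4² = 1 + 1 + 16 = 18
18 = (2,2)_8 → 2² + 2² = 4 + 4 = 8
8 = (1,0)_8 → 1² + 0² = 1 + 0 = 1  — reached the fixed point 1.
1 → 1, so 1 is the first repeated value.

1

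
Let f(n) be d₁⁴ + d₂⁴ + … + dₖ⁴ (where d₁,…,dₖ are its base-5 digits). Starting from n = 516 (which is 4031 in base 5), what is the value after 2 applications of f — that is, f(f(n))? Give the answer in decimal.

194

516 = (4,0,3,1)_5 → 4⁴ + 0⁴ + 3⁴ + 1⁴ = 256 + 0 + 81 + 1 = 338
338 = (2,3,2,3)_5 → 2⁴ + 3⁴ + 2⁴ + 3⁴ = 16 + 81 + 16 + 81 = 194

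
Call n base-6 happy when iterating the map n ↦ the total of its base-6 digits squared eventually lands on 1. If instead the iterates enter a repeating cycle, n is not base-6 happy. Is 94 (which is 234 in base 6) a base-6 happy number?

not base-6 happy

94 = (2,3,4)_6 → 2² + 3² + 4² = 4 + 9 + 16 = 29
29 = (4,5)_6 → 4² + 5² = 16 + 25 = 41
41 = (1,0,5)_6 → 1² + 0² + 5² = 1 + 0 + 25 = 26
26 = (4,2)_6 → 4² + 2² = 16 + 4 = 20
20 = (3,2)_6 → 3² + 2² = 9 + 4 = 13
13 = (2,1)_6 → 2² + 1² = 4 + 1 = 5
5 = (5)_6 → 5² = 25
25 = (4,1)_6 → 4² + 1² = 16 + 1 = 17
17 = (2,5)_6 → 2² + 5² = 4 + 25 = 29  — 29 already seen; the sequence cycles without reaching 1.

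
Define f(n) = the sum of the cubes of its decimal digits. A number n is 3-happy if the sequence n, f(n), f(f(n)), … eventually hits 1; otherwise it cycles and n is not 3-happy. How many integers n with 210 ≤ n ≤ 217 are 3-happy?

210: 210 → 9 → 729 → 1080 → 513 → 153 → 153  (repeats 153)
211: 211 → 10 → 1  (reaches 1)
212: 212 → 17 → 344 → 155 → 251 → 134 → 92 → 737 → 713 → 371 → 371  (repeats 371)
213: 213 → 36 → 243 → 99 → 1458 → 702 → 351 → 153 → 153  (repeats 153)
214: 214 → 73 → 370 → 370  (repeats 370)
215: 215 → 134 → 92 → 737 → 713 → 371 → 371  (repeats 371)
216: 216 → 225 → 141 → 66 → 432 → 99 → 1458 → 702 → 351 → 153 → 153  (repeats 153)
217: 217 → 352 → 160 → 217  (repeats 217)
3-happy: 211

1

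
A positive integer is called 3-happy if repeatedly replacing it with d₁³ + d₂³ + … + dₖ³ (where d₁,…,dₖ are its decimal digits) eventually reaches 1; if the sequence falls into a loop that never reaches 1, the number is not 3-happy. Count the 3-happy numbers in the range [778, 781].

778: 778 → 1198 → 1243 → 100 → 1  (reaches 1)
779: 779 → 1415 → 191 → 731 → 371 → 371  (repeats 371)
780: 780 → 855 → 762 → 567 → 684 → 792 → 1080 → 513 → 153 → 153  (repeats 153)
781: 781 → 856 → 853 → 664 → 496 → 1009 → 730 → 370 → 370  (repeats 370)
3-happy: 778

1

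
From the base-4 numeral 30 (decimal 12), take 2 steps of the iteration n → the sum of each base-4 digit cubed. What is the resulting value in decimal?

12 = (3,0)_4 → 3³ + 0³ = 27 + 0 = 27
27 = (1,2,3)_4 → 1³ + 2³ + 3³ = 1 + 8 + 27 = 36

36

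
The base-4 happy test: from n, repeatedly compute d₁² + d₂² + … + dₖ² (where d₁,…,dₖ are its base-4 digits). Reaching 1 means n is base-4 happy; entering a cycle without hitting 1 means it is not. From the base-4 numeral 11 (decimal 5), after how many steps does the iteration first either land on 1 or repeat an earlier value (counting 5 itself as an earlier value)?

3

5 = (1,1)_4 → 1² + 1² = 2
2 = (2)_4 → 2² = 4
4 = (1,0)_4 → 1² + 0² = 1  — reached 1.
That took 3 steps.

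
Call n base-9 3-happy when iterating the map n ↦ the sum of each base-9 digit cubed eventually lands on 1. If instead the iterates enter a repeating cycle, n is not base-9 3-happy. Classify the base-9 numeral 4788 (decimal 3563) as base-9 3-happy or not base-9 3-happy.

base-9 3-happy

3563 = (4,7,8,8)_9 → 4³ + 7³ + 8³ + 8³ = 1431
1431 = (1,8,6,0)_9 → 1³ + 8³ + 6³ + 0³ = 729
729 = (1,0,0,0)_9 → 1³ + 0³ + 0³ + 0³ = 1  — reached 1.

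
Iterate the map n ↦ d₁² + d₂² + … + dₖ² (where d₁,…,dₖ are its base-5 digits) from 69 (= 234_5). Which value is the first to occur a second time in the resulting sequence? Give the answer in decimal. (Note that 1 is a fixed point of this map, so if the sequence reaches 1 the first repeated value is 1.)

13

69 = (2,3,4)_5 → 2² + 3² + 4² = 29
29 = (1,0,4)_5 → 1² + 0² + 4² = 17
17 = (3,2)_5 → 3² + 2² = 13
13 = (2,3)_5 → 2² + 3² = 13  — 13 already appeared earlier.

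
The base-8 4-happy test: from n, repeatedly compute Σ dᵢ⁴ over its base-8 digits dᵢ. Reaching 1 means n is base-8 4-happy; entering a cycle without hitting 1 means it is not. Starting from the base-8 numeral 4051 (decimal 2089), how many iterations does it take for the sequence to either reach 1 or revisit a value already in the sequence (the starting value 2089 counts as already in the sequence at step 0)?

9

2089 = (4,0,5,1)_8 → 882
882 = (1,5,6,2)_8 → 1938
1938 = (3,6,2,2)_8 → 1409
1409 = (2,6,0,1)_8 → 1313
1313 = (2,4,4,1)_8 → 529
529 = (1,0,2,1)_8 → 18
18 = (2,2)_8 → 32
32 = (4,0)_8 → 256
256 = (4,0,0)_8 → 256  — 256 repeats.
That took 9 steps.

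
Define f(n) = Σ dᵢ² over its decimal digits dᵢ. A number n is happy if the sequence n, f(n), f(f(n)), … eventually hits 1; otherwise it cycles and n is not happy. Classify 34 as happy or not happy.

34 → 3² + 4² = 25
25 → 2² + 5² = 29
29 → 2² + 9² = 85
85 → 8² + 5² = 89
89 → 8² + 9² = 145
145 → 1² + 4² + 5² = 42
42 → 4² + 2² = 20
20 → 2² + 0² = 4
4 → 4² = 16
16 → 1² + 6² = 37
37 → 3² + 7² = 58
58 → 5² + 8² = 89  — 89 already seen; the sequence cycles without reaching 1.

not happy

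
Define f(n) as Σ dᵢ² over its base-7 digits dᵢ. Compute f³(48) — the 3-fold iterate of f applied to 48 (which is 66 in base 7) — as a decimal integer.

48 = (6,6)_7 → 6² + 6² = 36 + 36 = 72
72 = (1,3,2)_7 → 1² + 3² + 2² = 1 + 9 + 4 = 14
14 = (2,0)_7 → 2² + 0² = 4 + 0 = 4

4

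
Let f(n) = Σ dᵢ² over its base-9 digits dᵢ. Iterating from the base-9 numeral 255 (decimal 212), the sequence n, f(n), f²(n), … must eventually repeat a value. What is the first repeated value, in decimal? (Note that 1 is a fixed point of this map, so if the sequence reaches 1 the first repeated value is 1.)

50

212 = (2,5,5)_9 → 2² + 5² + 5² = 54
54 = (6,0)_9 → 6² + 0² = 36
36 = (4,0)_9 → 4² + 0² = 16
16 = (1,7)_9 → 1² + 7² = 50
50 = (5,5)_9 → 5² + 5² = 50  — 50 already appeared earlier.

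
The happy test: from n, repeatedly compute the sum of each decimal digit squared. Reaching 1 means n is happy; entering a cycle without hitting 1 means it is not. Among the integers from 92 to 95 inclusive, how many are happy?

1

92: 92 → 85 → 89 → 145 → 42 → 20 → 4 → 16 → 37 → 58 → 89  — not happy
93: 93 → 90 → 81 → 65 → 61 → 37 → 58 → 89 → 145 → 42 → 20 → 4 → 16 → 37  — not happy
94: 94 → 97 → 130 → 10 → 1  — happy
95: 95 → 106 → 37 → 58 → 89 → 145 → 42 → 20 → 4 → 16 → 37  — not happy
happy: 94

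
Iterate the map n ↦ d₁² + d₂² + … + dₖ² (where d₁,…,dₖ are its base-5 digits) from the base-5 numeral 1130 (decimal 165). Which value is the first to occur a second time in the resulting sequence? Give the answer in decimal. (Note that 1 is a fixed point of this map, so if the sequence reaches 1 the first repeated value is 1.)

165 = (1,1,3,0)_5 → 1² + 1² + 3² + 0² = 1 + 1 + 9 + 0 = 11
11 = (2,1)_5 → 2² + 1² = 4 + 1 = 5
5 = (1,0)_5 → 1² + 0² = 1 + 0 = 1  — reached the fixed point 1.
1 → 1, so 1 is the first repeated value.

1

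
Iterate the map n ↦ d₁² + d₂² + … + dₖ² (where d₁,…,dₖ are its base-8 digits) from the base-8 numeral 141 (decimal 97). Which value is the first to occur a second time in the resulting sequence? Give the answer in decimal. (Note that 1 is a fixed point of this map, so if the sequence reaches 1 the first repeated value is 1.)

1

97 = (1,4,1)_8 → 1² + 4² + 1² = 1 + 16 + 1 = 18
18 = (2,2)_8 → 2² + 2² = 4 + 4 = 8
8 = (1,0)_8 → 1² + 0² = 1 + 0 = 1  — reached the fixed point 1.
1 → 1, so 1 is the first repeated value.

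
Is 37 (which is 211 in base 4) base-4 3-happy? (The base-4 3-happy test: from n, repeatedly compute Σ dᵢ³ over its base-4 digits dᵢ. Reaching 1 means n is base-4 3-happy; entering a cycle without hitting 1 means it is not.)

37 = (2,1,1)_4 → 10
10 = (2,2)_4 → 16
16 = (1,0,0)_4 → 1  — reached 1.

base-4 3-happy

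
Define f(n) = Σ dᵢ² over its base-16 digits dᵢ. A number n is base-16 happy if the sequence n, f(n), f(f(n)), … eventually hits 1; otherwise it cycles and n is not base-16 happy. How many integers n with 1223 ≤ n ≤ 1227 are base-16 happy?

2

1223: 1223 → 209 → 170 → 200 → 208 → 169 → 181 → 146 → 85 → 50 → 13 → 169  (repeats 169)
1224: 1224 → 224 → 196 → 160 → 100 → 52 → 25 → 82 → 29 → 170 → 200 → 208 → 169 → 181 → 146 → 85 → 50 → 13 → 169  (repeats 169)
1225: 1225 → 241 → 226 → 200 → 208 → 169 → 181 → 146 → 85 → 50 → 13 → 169  (repeats 169)
1226: 1226 → 260 → 17 → 2 → 4 → 16 → 1  (reaches 1)
1227: 1227 → 281 → 83 → 34 → 8 → 64 → 16 → 1  (reaches 1)
base-16 happy: 1226, 1227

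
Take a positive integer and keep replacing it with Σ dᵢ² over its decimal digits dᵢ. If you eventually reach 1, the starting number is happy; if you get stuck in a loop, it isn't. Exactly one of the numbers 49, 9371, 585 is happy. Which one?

49

49: 49 → 97 → 130 → 10 → 1  — reaches 1 (happy)
9371: 9371 → 140 → 17 → 50 → 25 → 29 → 85 → 89 → 145 → 42 → 20 → 4 → 16 → 37 → 58 → 89  — repeats 89 (not happy)
585: 585 → 114 → 18 → 65 → 61 → 37 → 58 → 89 → 145 → 42 → 20 → 4 → 16 → 37  — repeats 37 (not happy)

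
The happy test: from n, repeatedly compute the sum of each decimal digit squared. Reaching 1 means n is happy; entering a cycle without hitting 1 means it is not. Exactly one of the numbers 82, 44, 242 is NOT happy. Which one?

242

82: 82 → 68 → 100 → 1  — reaches 1 (happy)
44: 44 → 32 → 13 → 10 → 1  — reaches 1 (happy)
242: 242 → 24 → 20 → 4 → 16 → 37 → 58 → 89 → 145 → 42 → 20  — repeats 20 (not happy)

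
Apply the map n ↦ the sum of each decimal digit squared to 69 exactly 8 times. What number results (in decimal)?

89

69 → 117
117 → 51
51 → 26
26 → 40
40 → 16
16 → 37
37 → 58
58 → 89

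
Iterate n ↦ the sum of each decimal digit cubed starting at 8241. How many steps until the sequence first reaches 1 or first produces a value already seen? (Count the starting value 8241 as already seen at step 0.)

9

8241 → 585
585 → 762
762 → 567
567 → 684
684 → 792
792 → 1080
1080 → 513
513 → 153
153 → 153  — 153 repeats.
That took 9 steps.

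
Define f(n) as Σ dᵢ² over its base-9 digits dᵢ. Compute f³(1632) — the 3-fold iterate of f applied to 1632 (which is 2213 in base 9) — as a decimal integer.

1632 = (2,2,1,3)_9 → 2² + 2² + 1² + 3² = 18
18 = (2,0)_9 → 2² + 0² = 4
4 = (4)_9 → 4² = 16

16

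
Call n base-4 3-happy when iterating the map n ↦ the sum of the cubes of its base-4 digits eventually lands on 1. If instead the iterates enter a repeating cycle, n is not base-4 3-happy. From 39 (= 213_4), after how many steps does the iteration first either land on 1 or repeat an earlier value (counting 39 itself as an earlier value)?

3

39 = (2,1,3)_4 → 2³ + 1³ + 3³ = 36
36 = (2,1,0)_4 → 2³ + 1³ + 0³ = 9
9 = (2,1)_4 → 2³ + 1³ = 9  — 9 repeats.
That took 3 steps.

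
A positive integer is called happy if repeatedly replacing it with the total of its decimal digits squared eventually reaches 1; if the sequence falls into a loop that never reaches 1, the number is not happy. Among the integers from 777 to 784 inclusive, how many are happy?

1

777: 777 → 147 → 66 → 72 → 53 → 34 → 25 → 29 → 85 → 89 → 145 → 42 → 20 → 4 → 16 → 37 → 58 → 89  (repeats 89)
778: 778 → 162 → 41 → 17 → 50 → 25 → 29 → 85 → 89 → 145 → 42 → 20 → 4 → 16 → 37 → 58 → 89  (repeats 89)
779: 779 → 179 → 131 → 11 → 2 → 4 → 16 → 37 → 58 → 89 → 145 → 42 → 20 → 4  (repeats 4)
780: 780 → 113 → 11 → 2 → 4 → 16 → 37 → 58 → 89 → 145 → 42 → 20 → 4  (repeats 4)
781: 781 → 114 → 18 → 65 → 61 → 37 → 58 → 89 → 145 → 42 → 20 → 4 → 16 → 37  (repeats 37)
782: 782 → 117 → 51 → 26 → 40 → 16 → 37 → 58 → 89 → 145 → 42 → 20 → 4 → 16  (repeats 16)
783: 783 → 122 → 9 → 81 → 65 → 61 → 37 → 58 → 89 → 145 → 42 → 20 → 4 → 16 → 37  (repeats 37)
784: 784 → 129 → 86 → 100 → 1  (reaches 1)
happy: 784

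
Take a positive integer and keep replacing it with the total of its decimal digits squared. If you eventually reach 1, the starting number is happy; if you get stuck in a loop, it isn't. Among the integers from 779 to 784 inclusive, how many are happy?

1

779: 779 → 179 → 131 → 11 → 2 → 4 → 16 → 37 → 58 → 89 → 145 → 42 → 20 → 4  — not happy
780: 780 → 113 → 11 → 2 → 4 → 16 → 37 → 58 → 89 → 145 → 42 → 20 → 4  — not happy
781: 781 → 114 → 18 → 65 → 61 → 37 → 58 → 89 → 145 → 42 → 20 → 4 → 16 → 37  — not happy
782: 782 → 117 → 51 → 26 → 40 → 16 → 37 → 58 → 89 → 145 → 42 → 20 → 4 → 16  — not happy
783: 783 → 122 → 9 → 81 → 65 → 61 → 37 → 58 → 89 → 145 → 42 → 20 → 4 → 16 → 37  — not happy
784: 784 → 129 → 86 → 100 → 1  — happy
happy: 784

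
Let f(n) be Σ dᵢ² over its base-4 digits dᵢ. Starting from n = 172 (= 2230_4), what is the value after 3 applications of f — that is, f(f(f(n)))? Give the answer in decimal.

172 = (2,2,3,0)_4 → 2² + 2² + 3² + 0² = 4 + 4 + 9 + 0 = 17
17 = (1,0,1)_4 → 1² + 0² + 1² = 1 + 0 + 1 = 2
2 = (2)_4 → 2² = 4

4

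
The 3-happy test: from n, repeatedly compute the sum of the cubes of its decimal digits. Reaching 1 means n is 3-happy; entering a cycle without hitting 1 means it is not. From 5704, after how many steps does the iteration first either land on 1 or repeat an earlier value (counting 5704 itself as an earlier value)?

5704 → 532
532 → 160
160 → 217
217 → 352
352 → 160  — 160 repeats.
That took 5 steps.

5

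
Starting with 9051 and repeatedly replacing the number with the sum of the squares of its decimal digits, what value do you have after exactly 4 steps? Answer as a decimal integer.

9051 → 107
107 → 50
50 → 25
25 → 29

29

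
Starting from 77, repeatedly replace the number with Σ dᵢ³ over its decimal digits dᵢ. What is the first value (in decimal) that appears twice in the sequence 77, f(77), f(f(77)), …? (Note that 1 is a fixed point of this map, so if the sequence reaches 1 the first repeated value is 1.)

77 → 7³ + 7³ = 343 + 343 = 686
686 → 6³ + 8³ + 6³ = 216 + 512 + 216 = 944
944 → 9³ + 4³ + 4³ = 729 + 64 + 64 = 857
857 → 8³ + 5³ + 7³ = 512 + 125 + 343 = 980
980 → 9³ + 8³ + 0³ = 729 + 512 + 0 = 1241
1241 → 1³ + 2³ + 4³ + 1³ = 1 + 8 + 64 + 1 = 74
74 → 7³ + 4³ = 343 + 64 = 407
407 → 4³ + 0³ + 7³ = 64 + 0 + 343 = 407  — 407 already appeared earlier.

407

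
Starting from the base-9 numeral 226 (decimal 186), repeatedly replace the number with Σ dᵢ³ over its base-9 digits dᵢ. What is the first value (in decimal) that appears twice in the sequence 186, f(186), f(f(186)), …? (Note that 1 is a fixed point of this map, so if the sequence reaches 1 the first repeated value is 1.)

186 = (2,2,6)_9 → 2³ + 2³ + 6³ = 8 + 8 + 216 = 232
232 = (2,7,7)_9 → 2³ + 7³ + 7³ = 8 + 343 + 343 = 694
694 = (8,5,1)_9 → 8³ + 5³ + 1³ = 512 + 125 + 1 = 638
638 = (7,7,8)_9 → 7³ + 7³ + 8³ = 343 + 343 + 512 = 1198
1198 = (1,5,7,1)_9 → 1³ + 5³ + 7³ + 1³ = 1 + 125 + 343 + 1 = 470
470 = (5,7,2)_9 → 5³ + 7³ + 2³ = 125 + 343 + 8 = 476
476 = (5,7,8)_9 → 5³ + 7³ + 8³ = 125 + 343 + 512 = 980
980 = (1,3,0,8)_9 → 1³ + 3³ + 0³ + 8³ = 1 + 27 + 0 + 512 = 540
540 = (6,6,0)_9 → 6³ + 6³ + 0³ = 216 + 216 + 0 = 432
432 = (5,3,0)_9 → 5³ + 3³ + 0³ = 125 + 27 + 0 = 152
152 = (1,7,8)_9 → 1³ + 7³ + 8³ = 1 + 343 + 512 = 856
856 = (1,1,5,1)_9 → 1³ + 1³ + 5³ + 1³ = 1 + 1 + 125 + 1 = 128
128 = (1,5,2)_9 → 1³ + 5³ + 2³ = 1 + 125 + 8 = 134
134 = (1,5,8)_9 → 1³ + 5³ + 8³ = 1 + 125 + 512 = 638  — 638 already appeared earlier.

638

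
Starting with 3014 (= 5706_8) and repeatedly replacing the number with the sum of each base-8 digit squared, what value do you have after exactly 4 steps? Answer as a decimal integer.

3014 = (5,7,0,6)_8 → 110
110 = (1,5,6)_8 → 62
62 = (7,6)_8 → 85
85 = (1,2,5)_8 → 30

30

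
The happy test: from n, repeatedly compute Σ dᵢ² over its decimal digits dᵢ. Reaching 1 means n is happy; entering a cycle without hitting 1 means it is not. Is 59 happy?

59 → 106
106 → 37
37 → 58
58 → 89
89 → 145
145 → 42
42 → 20
20 → 4
4 → 16
16 → 37  — 37 already seen; the sequence cycles without reaching 1.

not happy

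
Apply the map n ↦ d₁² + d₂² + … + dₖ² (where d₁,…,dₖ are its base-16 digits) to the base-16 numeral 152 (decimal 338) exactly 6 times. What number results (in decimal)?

338 = (1,5,2)_16 → 1² + 5² + 2² = 1 + 25 + 4 = 30
30 = (1,14)_16 → 1² + 14² = 1 + 196 = 197
197 = (12,5)_16 → 12² + 5² = 144 + 25 = 169
169 = (10,9)_16 → 10² + 9² = 100 + 81 = 181
181 = (11,5)_16 → 11² + 5² = 121 + 25 = 146
146 = (9,2)_16 → 9² + 2² = 81 + 4 = 85

85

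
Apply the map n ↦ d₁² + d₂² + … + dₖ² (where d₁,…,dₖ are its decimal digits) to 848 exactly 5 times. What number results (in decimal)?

61

848 → 8² + 4² + 8² = 64 + 16 + 64 = 144
144 → 1² + 4² + 4² = 1 + 16 + 16 = 33
33 → 3² + 3² = 9 + 9 = 18
18 → 1² + 8² = 1 + 64 = 65
65 → 6² + 5² = 36 + 25 = 61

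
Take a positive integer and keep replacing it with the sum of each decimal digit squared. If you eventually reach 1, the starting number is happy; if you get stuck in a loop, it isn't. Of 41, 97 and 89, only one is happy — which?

41: 41 → 17 → 50 → 25 → 29 → 85 → 89 → 145 → 42 → 20 → 4 → 16 → 37 → 58 → 89  — repeats 89 (not happy)
97: 97 → 130 → 10 → 1  — reaches 1 (happy)
89: 89 → 145 → 42 → 20 → 4 → 16 → 37 → 58 → 89  — repeats 89 (not happy)

97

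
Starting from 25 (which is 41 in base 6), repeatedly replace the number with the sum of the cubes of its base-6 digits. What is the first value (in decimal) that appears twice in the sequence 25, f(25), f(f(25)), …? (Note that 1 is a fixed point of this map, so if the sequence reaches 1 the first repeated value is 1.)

190

25 = (4,1)_6 → 65
65 = (1,4,5)_6 → 190
190 = (5,1,4)_6 → 190  — 190 already appeared earlier.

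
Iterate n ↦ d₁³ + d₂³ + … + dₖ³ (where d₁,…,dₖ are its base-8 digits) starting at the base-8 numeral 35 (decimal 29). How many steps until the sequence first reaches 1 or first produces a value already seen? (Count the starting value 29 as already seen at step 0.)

29 = (3,5)_8 → 3³ + 5³ = 27 + 125 = 152
152 = (2,3,0)_8 → 2³ + 3³ + 0³ = 8 + 27 + 0 = 35
35 = (4,3)_8 → 4³ + 3³ = 64 + 27 = 91
91 = (1,3,3)_8 → 1³ + 3³ + 3³ = 1 + 27 + 27 = 55
55 = (6,7)_8 → 6³ + 7³ = 216 + 343 = 559
559 = (1,0,5,7)_8 → 1³ + 0³ + 5³ + 7³ = 1 + 0 + 125 + 343 = 469
469 = (7,2,5)_8 → 7³ + 2³ + 5³ = 343 + 8 + 125 = 476
476 = (7,3,4)_8 → 7³ + 3³ + 4³ = 343 + 27 + 64 = 434
434 = (6,6,2)_8 → 6³ + 6³ + 2³ = 216 + 216 + 8 = 440
440 = (6,7,0)_8 → 6³ + 7³ + 0³ = 216 + 343 + 0 = 559  — 559 repeats.
That took 10 steps.

10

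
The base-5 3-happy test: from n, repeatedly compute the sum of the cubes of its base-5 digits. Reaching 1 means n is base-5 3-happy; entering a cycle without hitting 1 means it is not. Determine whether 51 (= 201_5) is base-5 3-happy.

51 = (2,0,1)_5 → 2³ + 0³ + 1³ = 9
9 = (1,4)_5 → 1³ + 4³ = 65
65 = (2,3,0)_5 → 2³ + 3³ + 0³ = 35
35 = (1,2,0)_5 → 1³ + 2³ + 0³ = 9  — 9 already seen; the sequence cycles without reaching 1.

not base-5 3-happy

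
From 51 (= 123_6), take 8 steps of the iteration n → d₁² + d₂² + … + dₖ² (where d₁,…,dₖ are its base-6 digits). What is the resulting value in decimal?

26

51 = (1,2,3)_6 → 1² + 2² + 3² = 14
14 = (2,2)_6 → 2² + 2² = 8
8 = (1,2)_6 → 1² + 2² = 5
5 = (5)_6 → 5² = 25
25 = (4,1)_6 → 4² + 1² = 17
17 = (2,5)_6 → 2² + 5² = 29
29 = (4,5)_6 → 4² + 5² = 41
41 = (1,0,5)_6 → 1² + 0² + 5² = 26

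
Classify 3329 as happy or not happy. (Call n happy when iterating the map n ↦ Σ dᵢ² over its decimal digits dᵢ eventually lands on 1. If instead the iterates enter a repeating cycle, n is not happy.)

3329 → 3² + 3² + 2² + 9² = 103
103 → 1² + 0² + 3² = 10
10 → 1² + 0² = 1  — reached 1.

happy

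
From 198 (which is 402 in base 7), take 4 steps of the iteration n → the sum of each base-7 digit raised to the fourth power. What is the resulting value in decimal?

1938

198 = (4,0,2)_7 → 4⁴ + 0⁴ + 2⁴ = 256 + 0 + 16 = 272
272 = (5,3,6)_7 → 5⁴ + 3⁴ + 6⁴ = 625 + 81 + 1296 = 2002
2002 = (5,5,6,0)_7 → 5⁴ + 5⁴ + 6⁴ + 0⁴ = 625 + 625 + 1296 + 0 = 2546
2546 = (1,0,2,6,5)_7 → 1⁴ + 0⁴ + 2⁴ + 6⁴ + 5⁴ = 1 + 0 + 16 + 1296 + 625 = 1938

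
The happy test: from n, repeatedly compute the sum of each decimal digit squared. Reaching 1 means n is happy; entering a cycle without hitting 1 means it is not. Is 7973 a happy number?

happy

7973 → 188
188 → 129
129 → 86
86 → 100
100 → 1  — reached 1.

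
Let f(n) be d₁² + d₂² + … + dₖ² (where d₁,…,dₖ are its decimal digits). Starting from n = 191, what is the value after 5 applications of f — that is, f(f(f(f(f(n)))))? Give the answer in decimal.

191 → 1² + 9² + 1² = 1 + 81 + 1 = 83
83 → 8² + 3² = 64 + 9 = 73
73 → 7² + 3² = 49 + 9 = 58
58 → 5² + 8² = 25 + 64 = 89
89 → 8² + 9² = 64 + 81 = 145

145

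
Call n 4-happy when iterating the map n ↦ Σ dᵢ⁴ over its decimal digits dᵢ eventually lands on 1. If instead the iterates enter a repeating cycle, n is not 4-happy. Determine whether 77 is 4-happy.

77 → 7⁴ + 7⁴ = 2401 + 2401 = 4802
4802 → 4⁴ + 8⁴ + 0⁴ + 2⁴ = 256 + 4096 + 0 + 16 = 4368
4368 → 4⁴ + 3⁴ + 6⁴ + 8⁴ = 256 + 81 + 1296 + 4096 = 5729
5729 → 5⁴ + 7⁴ + 2⁴ + 9⁴ = 625 + 2401 + 16 + 6561 = 9603
9603 → 9⁴ + 6⁴ + 0⁴ + 3⁴ = 6561 + 1296 + 0 + 81 = 7938
7938 → 7⁴ + 9⁴ + 3⁴ + 8⁴ = 2401 + 6561 + 81 + 4096 = 13139
13139 → 1⁴ + 3⁴ + 1⁴ + 3⁴ + 9⁴ = 1 + 81 + 1 + 81 + 6561 = 6725
6725 → 6⁴ + 7⁴ + 2⁴ + 5⁴ = 1296 + 2401 + 16 + 625 = 4338
4338 → 4⁴ + 3⁴ + 3⁴ + 8⁴ = 256 + 81 + 81 + 4096 = 4514
4514 → 4⁴ + 5⁴ + 1⁴ + 4⁴ = 256 + 625 + 1 + 256 = 1138
1138 → 1⁴ + 1⁴ + 3⁴ + 8⁴ = 1 + 1 + 81 + 4096 = 4179
4179 → 4⁴ + 1⁴ + 7⁴ + 9⁴ = 256 + 1 + 2401 + 6561 = 9219
9219 → 9⁴ + 2⁴ + 1⁴ + 9⁴ = 6561 + 16 + 1 + 6561 = 13139  — 13139 already seen; the sequence cycles without reaching 1.

not 4-happy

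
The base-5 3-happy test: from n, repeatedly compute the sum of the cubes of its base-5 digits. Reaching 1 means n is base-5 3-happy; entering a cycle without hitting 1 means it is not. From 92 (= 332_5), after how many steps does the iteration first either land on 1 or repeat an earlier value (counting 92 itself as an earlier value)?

5

92 = (3,3,2)_5 → 3³ + 3³ + 2³ = 62
62 = (2,2,2)_5 → 2³ + 2³ + 2³ = 24
24 = (4,4)_5 → 4³ + 4³ = 128
128 = (1,0,0,3)_5 → 1³ + 0³ + 0³ + 3³ = 28
28 = (1,0,3)_5 → 1³ + 0³ + 3³ = 28  — 28 repeats.
That took 5 steps.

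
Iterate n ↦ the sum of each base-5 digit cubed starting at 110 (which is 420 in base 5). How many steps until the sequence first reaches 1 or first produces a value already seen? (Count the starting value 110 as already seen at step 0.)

110 = (4,2,0)_5 → 4³ + 2³ + 0³ = 64 + 8 + 0 = 72
72 = (2,4,2)_5 → 2³ + 4³ + 2³ = 8 + 64 + 8 = 80
80 = (3,1,0)_5 → 3³ + 1³ + 0³ = 27 + 1 + 0 = 28
28 = (1,0,3)_5 → 1³ + 0³ + 3³ = 1 + 0 + 27 = 28  — 28 repeats.
That took 4 steps.

4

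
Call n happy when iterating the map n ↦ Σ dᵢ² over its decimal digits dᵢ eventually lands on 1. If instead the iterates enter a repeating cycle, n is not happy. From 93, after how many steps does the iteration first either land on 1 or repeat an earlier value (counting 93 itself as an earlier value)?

13

93 → 9² + 3² = 81 + 9 = 90
90 → 9² + 0² = 81 + 0 = 81
81 → 8² + 1² = 64 + 1 = 65
65 → 6² + 5² = 36 + 25 = 61
61 → 6² + 1² = 36 + 1 = 37
37 → 3² + 7² = 9 + 49 = 58
58 → 5² + 8² = 25 + 64 = 89
89 → 8² + 9² = 64 + 81 = 145
145 → 1² + 4² + 5² = 1 + 16 + 25 = 42
42 → 4² + 2² = 16 + 4 = 20
20 → 2² + 0² = 4 + 0 = 4
4 → 4² = 16
16 → 1² + 6² = 1 + 36 = 37  — 37 repeats.
That took 13 steps.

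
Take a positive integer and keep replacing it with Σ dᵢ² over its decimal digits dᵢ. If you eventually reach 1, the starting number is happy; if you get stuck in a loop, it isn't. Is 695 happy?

not happy

695 → 6² + 9² + 5² = 142
142 → 1² + 4² + 2² = 21
21 → 2² + 1² = 5
5 → 5² = 25
25 → 2² + 5² = 29
29 → 2² + 9² = 85
85 → 8² + 5² = 89
89 → 8² + 9² = 145
145 → 1² + 4² + 5² = 42
42 → 4² + 2² = 20
20 → 2² + 0² = 4
4 → 4² = 16
16 → 1² + 6² = 37
37 → 3² + 7² = 58
58 → 5² + 8² = 89  — 89 already seen; the sequence cycles without reaching 1.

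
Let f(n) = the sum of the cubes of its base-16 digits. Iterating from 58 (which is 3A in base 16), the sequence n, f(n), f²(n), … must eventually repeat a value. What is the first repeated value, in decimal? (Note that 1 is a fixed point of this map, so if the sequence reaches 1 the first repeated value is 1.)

58 = (3,10)_16 → 3³ + 10³ = 27 + 1000 = 1027
1027 = (4,0,3)_16 → 4³ + 0³ + 3³ = 64 + 0 + 27 = 91
91 = (5,11)_16 → 5³ + 11³ = 125 + 1331 = 1456
1456 = (5,11,0)_16 → 5³ + 11³ + 0³ = 125 + 1331 + 0 = 1456  — 1456 already appeared earlier.

1456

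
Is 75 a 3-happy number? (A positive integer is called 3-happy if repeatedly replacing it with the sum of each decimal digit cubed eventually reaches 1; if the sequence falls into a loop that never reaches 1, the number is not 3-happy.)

75 → 468
468 → 792
792 → 1080
1080 → 513
513 → 153
153 → 153  — 153 already seen; the sequence cycles without reaching 1.

not 3-happy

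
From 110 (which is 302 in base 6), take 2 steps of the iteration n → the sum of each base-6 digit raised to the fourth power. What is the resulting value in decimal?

110 = (3,0,2)_6 → 3⁴ + 0⁴ + 2⁴ = 97
97 = (2,4,1)_6 → 2⁴ + 4⁴ + 1⁴ = 273

273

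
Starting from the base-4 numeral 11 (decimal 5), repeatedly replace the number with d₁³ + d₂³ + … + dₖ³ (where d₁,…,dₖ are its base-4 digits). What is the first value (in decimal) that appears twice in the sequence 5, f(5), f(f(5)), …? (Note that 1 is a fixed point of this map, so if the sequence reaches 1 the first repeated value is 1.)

8

5 = (1,1)_4 → 2
2 = (2)_4 → 8
8 = (2,0)_4 → 8  — 8 already appeared earlier.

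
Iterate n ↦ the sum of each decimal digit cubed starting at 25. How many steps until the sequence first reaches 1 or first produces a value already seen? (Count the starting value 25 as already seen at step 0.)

4

25 → 2³ + 5³ = 133
133 → 1³ + 3³ + 3³ = 55
55 → 5³ + 5³ = 250
250 → 2³ + 5³ + 0³ = 133  — 133 repeats.
That took 4 steps.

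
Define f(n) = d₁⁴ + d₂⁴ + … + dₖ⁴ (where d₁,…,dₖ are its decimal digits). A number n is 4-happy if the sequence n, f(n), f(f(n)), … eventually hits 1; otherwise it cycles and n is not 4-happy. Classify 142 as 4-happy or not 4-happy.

142 → 1⁴ + 4⁴ + 2⁴ = 1 + 256 + 16 = 273
273 → 2⁴ + 7⁴ + 3⁴ = 16 + 2401 + 81 = 2498
2498 → 2⁴ + 4⁴ + 9⁴ + 8⁴ = 16 + 256 + 6561 + 4096 = 10929
10929 → 1⁴ + 0⁴ + 9⁴ + 2⁴ + 9⁴ = 1 + 0 + 6561 + 16 + 6561 = 13139
13139 → 1⁴ + 3⁴ + 1⁴ + 3⁴ + 9⁴ = 1 + 81 + 1 + 81 + 6561 = 6725
6725 → 6⁴ + 7⁴ + 2⁴ + 5⁴ = 1296 + 2401 + 16 + 625 = 4338
4338 → 4⁴ + 3⁴ + 3⁴ + 8⁴ = 256 + 81 + 81 + 4096 = 4514
4514 → 4⁴ + 5⁴ + 1⁴ + 4⁴ = 256 + 625 + 1 + 256 = 1138
1138 → 1⁴ + 1⁴ + 3⁴ + 8⁴ = 1 + 1 + 81 + 4096 = 4179
4179 → 4⁴ + 1⁴ + 7⁴ + 9⁴ = 256 + 1 + 2401 + 6561 = 9219
9219 → 9⁴ + 2⁴ + 1⁴ + 9⁴ = 6561 + 16 + 1 + 6561 = 13139  — 13139 already seen; the sequence cycles without reaching 1.

not 4-happy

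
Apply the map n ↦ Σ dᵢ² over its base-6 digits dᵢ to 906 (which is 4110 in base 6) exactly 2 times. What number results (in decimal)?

9

906 = (4,1,1,0)_6 → 4² + 1² + 1² + 0² = 18
18 = (3,0)_6 → 3² + 0² = 9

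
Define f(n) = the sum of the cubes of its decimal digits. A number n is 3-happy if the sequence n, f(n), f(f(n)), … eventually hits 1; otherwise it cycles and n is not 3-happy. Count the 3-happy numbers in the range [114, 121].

114: 114 → 66 → 432 → 99 → 1458 → 702 → 351 → 153 → 153  (repeats 153)
115: 115 → 127 → 352 → 160 → 217 → 352  (repeats 352)
116: 116 → 218 → 521 → 134 → 92 → 737 → 713 → 371 → 371  (repeats 371)
117: 117 → 345 → 216 → 225 → 141 → 66 → 432 → 99 → 1458 → 702 → 351 → 153 → 153  (repeats 153)
118: 118 → 514 → 190 → 730 → 370 → 370  (repeats 370)
119: 119 → 731 → 371 → 371  (repeats 371)
120: 120 → 9 → 729 → 1080 → 513 → 153 → 153  (repeats 153)
121: 121 → 10 → 1  (reaches 1)
3-happy: 121

1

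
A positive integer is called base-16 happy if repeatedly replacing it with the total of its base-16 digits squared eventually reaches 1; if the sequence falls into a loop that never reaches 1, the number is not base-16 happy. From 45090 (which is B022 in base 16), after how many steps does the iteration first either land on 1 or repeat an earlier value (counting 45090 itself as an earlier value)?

7

45090 = (11,0,2,2)_16 → 129
129 = (8,1)_16 → 65
65 = (4,1)_16 → 17
17 = (1,1)_16 → 2
2 = (2)_16 → 4
4 = (4)_16 → 16
16 = (1,0)_16 → 1  — reached 1.
That took 7 steps.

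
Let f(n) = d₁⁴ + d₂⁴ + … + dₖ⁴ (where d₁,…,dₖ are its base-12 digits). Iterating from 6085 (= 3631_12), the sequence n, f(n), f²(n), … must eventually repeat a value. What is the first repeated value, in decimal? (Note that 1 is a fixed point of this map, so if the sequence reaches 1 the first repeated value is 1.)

20016

6085 = (3,6,3,1)_12 → 3⁴ + 6⁴ + 3⁴ + 1⁴ = 81 + 1296 + 81 + 1 = 1459
1459 = (10,1,7)_12 → 10⁴ + 1⁴ + 7⁴ = 10000 + 1 + 2401 = 12402
12402 = (7,2,1,6)_12 → 7⁴ + 2⁴ + 1⁴ + 6⁴ = 2401 + 16 + 1 + 1296 = 3714
3714 = (2,1,9,6)_12 → 2⁴ + 1⁴ + 9⁴ + 6⁴ = 16 + 1 + 6561 + 1296 = 7874
7874 = (4,6,8,2)_12 → 4⁴ + 6⁴ + 8⁴ + 2⁴ = 256 + 1296 + 4096 + 16 = 5664
5664 = (3,3,4,0)_12 → 3⁴ + 3⁴ + 4⁴ + 0⁴ = 81 + 81 + 256 + 0 = 418
418 = (2,10,10)_12 → 2⁴ + 10⁴ + 10⁴ = 16 + 10000 + 10000 = 20016
20016 = (11,7,0,0)_12 → 11⁴ + 7⁴ + 0⁴ + 0⁴ = 14641 + 2401 + 0 + 0 = 17042
17042 = (9,10,4,2)_12 → 9⁴ + 10⁴ + 4⁴ + 2⁴ = 6561 + 10000 + 256 + 16 = 16833
16833 = (9,8,10,9)_12 → 9⁴ + 8⁴ + 10⁴ + 9⁴ = 6561 + 4096 + 10000 + 6561 = 27218
27218 = (1,3,9,0,2)_12 → 1⁴ + 3⁴ + 9⁴ + 0⁴ + 2⁴ = 1 + 81 + 6561 + 0 + 16 = 6659
6659 = (3,10,2,11)_12 → 3⁴ + 10⁴ + 2⁴ + 11⁴ = 81 + 10000 + 16 + 14641 = 24738
24738 = (1,2,3,9,6)_12 → 1⁴ + 2⁴ + 3⁴ + 9⁴ + 6⁴ = 1 + 16 + 81 + 6561 + 1296 = 7955
7955 = (4,7,2,11)_12 → 4⁴ + 7⁴ + 2⁴ + 11⁴ = 256 + 2401 + 16 + 14641 = 17314
17314 = (10,0,2,10)_12 → 10⁴ + 0⁴ + 2⁴ + 10⁴ = 10000 + 0 + 16 + 10000 = 20016  — 20016 already appeared earlier.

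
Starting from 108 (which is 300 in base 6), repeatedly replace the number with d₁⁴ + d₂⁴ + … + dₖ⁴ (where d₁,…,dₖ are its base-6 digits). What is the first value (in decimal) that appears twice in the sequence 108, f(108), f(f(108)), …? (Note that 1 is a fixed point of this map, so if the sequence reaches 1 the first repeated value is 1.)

108 = (3,0,0)_6 → 3⁴ + 0⁴ + 0⁴ = 81 + 0 + 0 = 81
81 = (2,1,3)_6 → 2⁴ + 1⁴ + 3⁴ = 16 + 1 + 81 = 98
98 = (2,4,2)_6 → 2⁴ + 4⁴ + 2⁴ = 16 + 256 + 16 = 288
288 = (1,2,0,0)_6 → 1⁴ + 2⁴ + 0⁴ + 0⁴ = 1 + 16 + 0 + 0 = 17
17 = (2,5)_6 → 2⁴ + 5⁴ = 16 + 625 = 641
641 = (2,5,4,5)_6 → 2⁴ + 5⁴ + 4⁴ + 5⁴ = 16 + 625 + 256 + 625 = 1522
1522 = (1,1,0,1,4)_6 → 1⁴ + 1⁴ + 0⁴ + 1⁴ + 4⁴ = 1 + 1 + 0 + 1 + 256 = 259
259 = (1,1,1,1)_6 → 1⁴ + 1⁴ + 1⁴ + 1⁴ = 1 + 1 + 1 + 1 = 4
4 = (4)_6 → 4⁴ = 256
256 = (1,1,0,4)_6 → 1⁴ + 1⁴ + 0⁴ + 4⁴ = 1 + 1 + 0 + 256 = 258
258 = (1,1,1,0)_6 → 1⁴ + 1⁴ + 1⁴ + 0⁴ = 1 + 1 + 1 + 0 = 3
3 = (3)_6 → 3⁴ = 81  — 81 already appeared earlier.

81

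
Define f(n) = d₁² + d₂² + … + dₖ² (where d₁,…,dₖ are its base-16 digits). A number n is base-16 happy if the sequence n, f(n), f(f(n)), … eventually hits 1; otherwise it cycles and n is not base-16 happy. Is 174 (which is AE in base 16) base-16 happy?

174 = (10,14)_16 → 10² + 14² = 100 + 196 = 296
296 = (1,2,8)_16 → 1² + 2² + 8² = 1 + 4 + 64 = 69
69 = (4,5)_16 → 4² + 5² = 16 + 25 = 41
41 = (2,9)_16 → 2² + 9² = 4 + 81 = 85
85 = (5,5)_16 → 5² + 5² = 25 + 25 = 50
50 = (3,2)_16 → 3² + 2² = 9 + 4 = 13
13 = (13)_16 → 13² = 169
169 = (10,9)_16 → 10² + 9² = 100 + 81 = 181
181 = (11,5)_16 → 11² + 5² = 121 + 25 = 146
146 = (9,2)_16 → 9² + 2² = 81 + 4 = 85  — 85 already seen; the sequence cycles without reaching 1.

not base-16 happy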